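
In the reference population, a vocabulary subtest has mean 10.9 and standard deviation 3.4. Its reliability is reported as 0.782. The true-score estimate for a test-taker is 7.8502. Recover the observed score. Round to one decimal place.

7.0

T̂ = ρX + (1 − ρ)μ  ⇒  X = (T̂ − (1 − ρ)μ) / ρ
X = (7.8502 − 0.218 × 10.9) / 0.782 = (7.8502 − 2.3762) / 0.782 = 5.4740 / 0.782 = 7.000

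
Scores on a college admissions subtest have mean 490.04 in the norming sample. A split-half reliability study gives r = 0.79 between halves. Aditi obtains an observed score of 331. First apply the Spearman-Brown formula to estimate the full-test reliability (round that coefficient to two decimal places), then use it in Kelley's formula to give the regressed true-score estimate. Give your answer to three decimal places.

Spearman-Brown: ρ = 2r/(1 + r) = 2(0.79)/(1 + 0.79) = 1.580/1.79 = 0.8827 → 0.88
T̂ = 0.88(331) + 0.12(490.04) = 291.28 + 58.8048 = 350.0848 → 350.085

350.085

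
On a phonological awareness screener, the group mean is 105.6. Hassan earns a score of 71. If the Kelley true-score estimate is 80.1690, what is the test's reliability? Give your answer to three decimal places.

0.735

T̂ = ρX + (1 − ρ)μ  ⇒  T̂ − μ = ρ(X − μ)
ρ = (T̂ − μ)/(X − μ) = (80.1690 − 105.6) / (71 − 105.6) = -25.4310 / -34.6 = 0.73500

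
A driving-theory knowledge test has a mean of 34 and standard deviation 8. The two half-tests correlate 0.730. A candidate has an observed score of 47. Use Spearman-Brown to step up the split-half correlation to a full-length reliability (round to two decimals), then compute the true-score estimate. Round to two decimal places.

Spearman-Brown: ρ = 2r/(1 + r) = 2(0.730)/(1 + 0.730) = 1.4600/1.730 = 0.8439 → 0.84
T̂ = ρX + (1 − ρ)μ
  = 0.84 × 47 + 0.16 × 34
  = 39.48 + 5.44
  = 44.920
  ≈ 44.92

44.92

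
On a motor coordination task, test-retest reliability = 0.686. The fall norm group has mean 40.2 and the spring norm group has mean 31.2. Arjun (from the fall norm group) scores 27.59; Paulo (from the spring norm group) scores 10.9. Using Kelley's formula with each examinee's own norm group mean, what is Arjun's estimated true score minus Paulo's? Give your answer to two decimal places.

14.28

T̂_Arjun = 0.686(27.59) + 0.314(40.2) = 31.5495
T̂_Paulo = 0.686(10.9) + 0.314(31.2) = 17.2742
Difference = 31.5495 − 17.2742 = 14.2753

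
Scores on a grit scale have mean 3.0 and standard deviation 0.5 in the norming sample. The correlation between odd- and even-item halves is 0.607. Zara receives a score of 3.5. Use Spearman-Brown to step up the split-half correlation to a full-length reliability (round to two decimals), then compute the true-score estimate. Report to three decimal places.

3.380

Spearman-Brown: ρ = 2r/(1 + r) = 2(0.607)/(1 + 0.607) = 1.2140/1.607 = 0.7554 → 0.76
Regress the observed score toward the mean by the unreliability: T̂ = 0.76·3.5 + 0.24·3.0 = 2.660 + 0.720 = 3.3800.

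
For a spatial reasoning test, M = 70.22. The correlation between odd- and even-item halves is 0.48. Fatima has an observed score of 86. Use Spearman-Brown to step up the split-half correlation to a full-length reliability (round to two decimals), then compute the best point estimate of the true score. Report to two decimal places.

Spearman-Brown: ρ = 2r/(1 + r) = 2(0.48)/(1 + 0.48) = 0.960/1.48 = 0.6486 → 0.65
Weight the observed score by reliability and the mean by (1 − reliability): T̂ = 0.65·86 + 0.35·70.22 = 55.90 + 24.5770 = 80.477.

80.48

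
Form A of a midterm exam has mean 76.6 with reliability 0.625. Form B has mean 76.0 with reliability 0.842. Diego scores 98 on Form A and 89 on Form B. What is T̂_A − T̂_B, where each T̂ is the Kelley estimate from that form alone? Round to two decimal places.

3.03

T̂_A = 0.625(98) + 0.375(76.6) = 89.9750
T̂_B = 0.842(89) + 0.158(76.0) = 86.9460
T̂_A − T̂_B = 3.0290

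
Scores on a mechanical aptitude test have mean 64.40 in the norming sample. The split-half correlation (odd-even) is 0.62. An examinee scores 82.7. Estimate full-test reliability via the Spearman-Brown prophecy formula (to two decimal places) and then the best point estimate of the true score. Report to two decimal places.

Spearman-Brown: ρ = 2r/(1 + r) = 2(0.62)/(1 + 0.62) = 1.240/1.62 = 0.7654 → 0.77
Regress the observed score toward the mean by the unreliability: T̂ = 0.77·82.7 + 0.23·64.40 = 63.679 + 14.8120 = 78.491.

78.49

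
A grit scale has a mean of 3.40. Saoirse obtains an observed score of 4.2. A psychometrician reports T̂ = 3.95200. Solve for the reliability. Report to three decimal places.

0.690

T̂ = ρX + (1 − ρ)μ  ⇒  T̂ − μ = ρ(X − μ)
ρ = (T̂ − μ)/(X − μ) = (3.95200 − 3.40) / (4.2 − 3.40) = 0.55200 / 0.80 = 0.69000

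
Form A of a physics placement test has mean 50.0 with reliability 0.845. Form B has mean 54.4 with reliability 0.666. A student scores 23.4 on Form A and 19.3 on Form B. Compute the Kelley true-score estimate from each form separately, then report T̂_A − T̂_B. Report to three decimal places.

T̂_A = 0.845(23.4) + 0.155(50.0) = 27.52300
T̂_B = 0.666(19.3) + 0.334(54.4) = 31.02340
T̂_A − T̂_B = -3.50040

-3.500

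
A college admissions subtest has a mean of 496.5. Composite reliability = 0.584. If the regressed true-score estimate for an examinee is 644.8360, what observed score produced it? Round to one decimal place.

750.5

T̂ = ρX + (1 − ρ)μ  ⇒  X = (T̂ − (1 − ρ)μ) / ρ
X = (644.8360 − 0.416 × 496.5) / 0.584 = (644.8360 − 206.5440) / 0.584 = 438.2920 / 0.584 = 750.500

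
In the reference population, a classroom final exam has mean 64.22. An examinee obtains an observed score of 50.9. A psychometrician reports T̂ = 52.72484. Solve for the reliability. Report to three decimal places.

0.863

T̂ = ρX + (1 − ρ)μ  ⇒  T̂ − μ = ρ(X − μ)
ρ = (T̂ − μ)/(X − μ) = (52.72484 − 64.22) / (50.9 − 64.22) = -11.49516 / -13.32 = 0.86300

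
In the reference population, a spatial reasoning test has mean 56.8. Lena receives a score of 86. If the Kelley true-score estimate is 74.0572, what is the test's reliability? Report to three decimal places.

0.591

T̂ = ρX + (1 − ρ)μ  ⇒  T̂ − μ = ρ(X − μ)
ρ = (T̂ − μ)/(X − μ) = (74.0572 − 56.8) / (86 − 56.8) = 17.2572 / 29.2 = 0.59100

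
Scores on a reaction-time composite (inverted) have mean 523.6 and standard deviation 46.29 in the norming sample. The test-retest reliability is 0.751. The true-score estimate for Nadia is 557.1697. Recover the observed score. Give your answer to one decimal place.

T̂ = ρX + (1 − ρ)μ  ⇒  X = (T̂ − (1 − ρ)μ) / ρ
X = (557.1697 − 0.249 × 523.6) / 0.751 = (557.1697 − 130.3764) / 0.751 = 426.7933 / 0.751 = 568.300

568.3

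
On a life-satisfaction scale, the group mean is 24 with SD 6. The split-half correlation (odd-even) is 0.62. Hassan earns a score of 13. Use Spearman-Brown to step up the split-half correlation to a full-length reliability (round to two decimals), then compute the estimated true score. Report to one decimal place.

Spearman-Brown: ρ = 2r/(1 + r) = 2(0.62)/(1 + 0.62) = 1.240/1.62 = 0.7654 → 0.77
T̂ = 0.77(13) + 0.23(24) = 10.01 + 5.52 = 15.53 → 15.5

15.5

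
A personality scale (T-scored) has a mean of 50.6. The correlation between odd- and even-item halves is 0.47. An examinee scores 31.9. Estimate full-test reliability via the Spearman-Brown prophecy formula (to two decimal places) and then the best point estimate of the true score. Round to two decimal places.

38.63

Spearman-Brown: ρ = 2r/(1 + r) = 2(0.47)/(1 + 0.47) = 0.940/1.47 = 0.6395 → 0.64
Kelley's formula gives T̂ = 0.64·31.9 + 0.36·50.6 = 20.416 + 18.216 = 38.632.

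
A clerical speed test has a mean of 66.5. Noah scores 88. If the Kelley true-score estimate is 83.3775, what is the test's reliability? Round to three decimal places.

0.785

T̂ = ρX + (1 − ρ)μ  ⇒  T̂ − μ = ρ(X − μ)
ρ = (T̂ − μ)/(X − μ) = (83.3775 − 66.5) / (88 − 66.5) = 16.8775 / 21.5 = 0.78500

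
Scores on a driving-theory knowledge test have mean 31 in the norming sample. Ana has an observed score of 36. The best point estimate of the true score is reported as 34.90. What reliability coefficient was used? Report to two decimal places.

T̂ = ρX + (1 − ρ)μ  ⇒  T̂ − μ = ρ(X − μ)
ρ = (T̂ − μ)/(X − μ) = (34.90 − 31) / (36 − 31) = 3.90 / 5.0 = 0.7800

0.78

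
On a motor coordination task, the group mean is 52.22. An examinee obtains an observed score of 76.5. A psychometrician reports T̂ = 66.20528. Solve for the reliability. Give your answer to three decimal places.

0.576

T̂ = ρX + (1 − ρ)μ  ⇒  T̂ − μ = ρ(X − μ)
ρ = (T̂ − μ)/(X − μ) = (66.20528 − 52.22) / (76.5 − 52.22) = 13.98528 / 24.28 = 0.57600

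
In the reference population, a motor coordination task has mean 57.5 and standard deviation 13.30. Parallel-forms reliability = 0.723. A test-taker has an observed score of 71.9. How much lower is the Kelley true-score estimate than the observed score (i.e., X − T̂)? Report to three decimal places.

3.989

T̂ = 0.723(71.9) + 0.277(57.5) = 51.9837 + 15.9275 = 67.91120 → 67.9112
X − T̂ = 71.9 − 67.9112 = 3.9888 → 3.989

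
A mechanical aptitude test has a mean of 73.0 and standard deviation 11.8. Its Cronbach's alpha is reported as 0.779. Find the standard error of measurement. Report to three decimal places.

5.547

SEM = SD · √(1 − ρ) = 11.8 × √0.221 = 11.8 × 0.4701 = 5.5473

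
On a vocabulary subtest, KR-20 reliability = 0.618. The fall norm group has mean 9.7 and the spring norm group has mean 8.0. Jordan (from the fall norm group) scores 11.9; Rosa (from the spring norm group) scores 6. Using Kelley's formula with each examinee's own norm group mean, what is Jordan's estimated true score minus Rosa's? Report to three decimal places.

T̂_Jordan = 0.618(11.9) + 0.382(9.7) = 11.05960
T̂_Rosa = 0.618(6) + 0.382(8.0) = 6.76400
Difference = 11.05960 − 6.76400 = 4.29560

4.296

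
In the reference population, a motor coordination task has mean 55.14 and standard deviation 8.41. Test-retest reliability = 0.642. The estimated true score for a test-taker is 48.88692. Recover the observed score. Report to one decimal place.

45.4

T̂ = ρX + (1 − ρ)μ  ⇒  X = (T̂ − (1 − ρ)μ) / ρ
X = (48.88692 − 0.358 × 55.14) / 0.642 = (48.88692 − 19.74012) / 0.642 = 29.14680 / 0.642 = 45.400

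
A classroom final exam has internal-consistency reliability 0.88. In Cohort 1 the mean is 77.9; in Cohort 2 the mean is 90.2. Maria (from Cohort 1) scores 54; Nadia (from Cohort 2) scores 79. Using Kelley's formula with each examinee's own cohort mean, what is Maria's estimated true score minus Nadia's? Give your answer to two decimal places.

T̂_Maria = 0.88(54) + 0.12(77.9) = 56.8680
T̂_Nadia = 0.88(79) + 0.12(90.2) = 80.3440
Difference = 56.8680 − 80.3440 = -23.4760

-23.48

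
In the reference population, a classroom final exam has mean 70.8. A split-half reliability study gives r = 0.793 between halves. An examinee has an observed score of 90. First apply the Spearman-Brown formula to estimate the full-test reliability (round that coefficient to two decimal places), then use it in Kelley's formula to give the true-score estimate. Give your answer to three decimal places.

87.696

Spearman-Brown: ρ = 2r/(1 + r) = 2(0.793)/(1 + 0.793) = 1.5860/1.793 = 0.8846 → 0.88
T̂ = ρX + (1 − ρ)μ
  = 0.88 × 90 + 0.12 × 70.8
  = 79.20 + 8.496
  = 87.6960
  ≈ 87.696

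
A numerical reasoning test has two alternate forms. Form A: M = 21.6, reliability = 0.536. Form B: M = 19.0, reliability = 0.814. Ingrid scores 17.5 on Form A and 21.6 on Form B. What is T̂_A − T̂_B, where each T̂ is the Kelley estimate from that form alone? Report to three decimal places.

T̂_A = 0.536(17.5) + 0.464(21.6) = 19.40240
T̂_B = 0.814(21.6) + 0.186(19.0) = 21.11640
T̂_A − T̂_B = -1.71400

-1.714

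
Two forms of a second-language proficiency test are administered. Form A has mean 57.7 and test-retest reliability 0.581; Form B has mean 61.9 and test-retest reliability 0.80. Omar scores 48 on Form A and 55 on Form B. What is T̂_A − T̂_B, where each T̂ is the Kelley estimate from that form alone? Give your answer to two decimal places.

T̂_A = 0.581(48) + 0.419(57.7) = 52.0643
T̂_B = 0.80(55) + 0.20(61.9) = 56.3800
T̂_A − T̂_B = -4.3157

-4.32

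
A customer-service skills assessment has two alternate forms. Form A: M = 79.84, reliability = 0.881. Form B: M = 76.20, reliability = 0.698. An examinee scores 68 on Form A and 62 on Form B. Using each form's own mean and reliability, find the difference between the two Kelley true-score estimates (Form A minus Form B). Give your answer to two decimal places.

3.12

T̂_A = 0.881(68) + 0.119(79.84) = 69.4090
T̂_B = 0.698(62) + 0.302(76.20) = 66.2884
T̂_A − T̂_B = 3.1206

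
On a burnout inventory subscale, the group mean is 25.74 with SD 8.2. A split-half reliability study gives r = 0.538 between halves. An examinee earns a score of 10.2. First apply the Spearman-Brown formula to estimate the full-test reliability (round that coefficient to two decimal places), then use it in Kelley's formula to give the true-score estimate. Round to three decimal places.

Spearman-Brown: ρ = 2r/(1 + r) = 2(0.538)/(1 + 0.538) = 1.0760/1.538 = 0.6996 → 0.70
T̂ = 0.70(10.2) + 0.30(25.74) = 7.140 + 7.7220 = 14.8620 → 14.862

14.862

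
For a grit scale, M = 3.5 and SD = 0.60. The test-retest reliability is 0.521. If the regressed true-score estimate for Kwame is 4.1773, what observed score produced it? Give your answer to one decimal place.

4.8

T̂ = ρX + (1 − ρ)μ  ⇒  X = (T̂ − (1 − ρ)μ) / ρ
X = (4.1773 − 0.479 × 3.5) / 0.521 = (4.1773 − 1.6765) / 0.521 = 2.5008 / 0.521 = 4.800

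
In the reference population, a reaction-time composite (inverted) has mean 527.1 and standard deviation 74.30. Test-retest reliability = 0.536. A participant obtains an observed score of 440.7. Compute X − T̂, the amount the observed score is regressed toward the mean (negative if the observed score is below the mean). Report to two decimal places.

T̂ = 0.536(440.7) + 0.464(527.1) = 236.2152 + 244.5744 = 480.7896 → 480.790
X − T̂ = 440.7 − 480.790 = -40.090 → -40.09

-40.09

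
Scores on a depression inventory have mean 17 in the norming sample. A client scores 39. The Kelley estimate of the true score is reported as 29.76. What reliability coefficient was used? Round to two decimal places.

0.58

T̂ = ρX + (1 − ρ)μ  ⇒  T̂ − μ = ρ(X − μ)
ρ = (T̂ − μ)/(X − μ) = (29.76 − 17) / (39 − 17) = 12.76 / 22.0 = 0.5800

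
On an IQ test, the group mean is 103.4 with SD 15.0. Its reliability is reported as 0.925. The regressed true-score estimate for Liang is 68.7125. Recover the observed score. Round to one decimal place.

T̂ = ρX + (1 − ρ)μ  ⇒  X = (T̂ − (1 − ρ)μ) / ρ
X = (68.7125 − 0.075 × 103.4) / 0.925 = (68.7125 − 7.7550) / 0.925 = 60.9575 / 0.925 = 65.900

65.9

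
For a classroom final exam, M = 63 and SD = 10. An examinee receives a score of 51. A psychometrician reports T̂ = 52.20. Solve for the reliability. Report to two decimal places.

0.90

T̂ = ρX + (1 − ρ)μ  ⇒  T̂ − μ = ρ(X − μ)
ρ = (T̂ − μ)/(X − μ) = (52.20 − 63) / (51 − 63) = -10.80 / -12.0 = 0.9000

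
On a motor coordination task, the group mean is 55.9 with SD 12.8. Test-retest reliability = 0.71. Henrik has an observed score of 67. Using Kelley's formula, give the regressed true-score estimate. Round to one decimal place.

63.8

T̂ = 0.71(67) + 0.29(55.9) = 47.57 + 16.211 = 63.78 → 63.8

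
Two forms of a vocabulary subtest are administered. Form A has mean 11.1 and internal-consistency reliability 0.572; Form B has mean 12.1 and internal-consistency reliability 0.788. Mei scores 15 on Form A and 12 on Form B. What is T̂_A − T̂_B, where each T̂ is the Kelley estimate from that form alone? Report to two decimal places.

T̂_A = 0.572(15) + 0.428(11.1) = 13.3308
T̂_B = 0.788(12) + 0.212(12.1) = 12.0212
T̂_A − T̂_B = 1.3096

1.31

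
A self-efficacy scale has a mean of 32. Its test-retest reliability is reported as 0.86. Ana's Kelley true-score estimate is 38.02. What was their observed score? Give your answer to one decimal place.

39.0

T̂ = ρX + (1 − ρ)μ  ⇒  X = (T̂ − (1 − ρ)μ) / ρ
X = (38.02 − 0.14 × 32) / 0.86 = (38.02 − 4.48) / 0.86 = 33.54 / 0.86 = 39.000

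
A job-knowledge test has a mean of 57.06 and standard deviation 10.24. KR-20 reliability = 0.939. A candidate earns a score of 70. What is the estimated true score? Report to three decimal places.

T̂ = ρX + (1 − ρ)μ
  = 0.939 × 70 + 0.061 × 57.06
  = 65.730 + 3.48066
  = 69.2107
  ≈ 69.211

69.211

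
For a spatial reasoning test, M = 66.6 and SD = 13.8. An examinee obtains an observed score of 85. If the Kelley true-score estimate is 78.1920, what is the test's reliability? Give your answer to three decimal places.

T̂ = ρX + (1 − ρ)μ  ⇒  T̂ − μ = ρ(X − μ)
ρ = (T̂ − μ)/(X − μ) = (78.1920 − 66.6) / (85 − 66.6) = 11.5920 / 18.4 = 0.63000

0.630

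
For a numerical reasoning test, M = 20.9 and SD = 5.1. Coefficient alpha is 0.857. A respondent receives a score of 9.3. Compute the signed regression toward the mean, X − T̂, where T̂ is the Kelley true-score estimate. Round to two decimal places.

-1.66

Weight the observed score by reliability and the mean by (1 − reliability): T̂ = 0.857·9.3 + 0.143·20.9 = 7.9701 + 2.9887 = 10.9588.
X − T̂ = 9.3 − 10.959 = -1.659 → -1.66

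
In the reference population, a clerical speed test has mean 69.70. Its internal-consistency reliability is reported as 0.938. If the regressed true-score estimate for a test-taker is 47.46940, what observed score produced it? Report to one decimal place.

T̂ = ρX + (1 − ρ)μ  ⇒  X = (T̂ − (1 − ρ)μ) / ρ
X = (47.46940 − 0.062 × 69.70) / 0.938 = (47.46940 − 4.32140) / 0.938 = 43.14800 / 0.938 = 46.000

46.0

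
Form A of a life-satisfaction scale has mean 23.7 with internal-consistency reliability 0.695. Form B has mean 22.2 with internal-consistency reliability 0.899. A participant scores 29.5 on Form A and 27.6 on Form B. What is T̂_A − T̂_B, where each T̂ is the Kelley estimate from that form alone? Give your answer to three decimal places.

T̂_A = 0.695(29.5) + 0.305(23.7) = 27.73100
T̂_B = 0.899(27.6) + 0.101(22.2) = 27.05460
T̂_A − T̂_B = 0.67640

0.676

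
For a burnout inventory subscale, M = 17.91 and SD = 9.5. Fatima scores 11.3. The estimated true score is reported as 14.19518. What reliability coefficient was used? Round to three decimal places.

0.562

T̂ = ρX + (1 − ρ)μ  ⇒  T̂ − μ = ρ(X − μ)
ρ = (T̂ − μ)/(X − μ) = (14.19518 − 17.91) / (11.3 − 17.91) = -3.71482 / -6.61 = 0.56200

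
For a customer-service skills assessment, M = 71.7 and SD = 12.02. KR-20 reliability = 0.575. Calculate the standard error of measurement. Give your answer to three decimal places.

7.836

SEM = SD · √(1 − ρ) = 12.02 × √0.425 = 12.02 × 0.6519 = 7.8361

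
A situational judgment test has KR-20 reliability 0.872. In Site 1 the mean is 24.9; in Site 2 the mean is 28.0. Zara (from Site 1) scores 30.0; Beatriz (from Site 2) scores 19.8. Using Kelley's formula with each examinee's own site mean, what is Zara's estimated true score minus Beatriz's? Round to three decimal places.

8.498

T̂_Zara = 0.872(30.0) + 0.128(24.9) = 29.34720
T̂_Beatriz = 0.872(19.8) + 0.128(28.0) = 20.84960
Difference = 29.34720 − 20.84960 = 8.49760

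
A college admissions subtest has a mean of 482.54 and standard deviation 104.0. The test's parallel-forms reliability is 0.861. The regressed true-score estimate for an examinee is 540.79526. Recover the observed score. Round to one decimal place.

550.2

T̂ = ρX + (1 − ρ)μ  ⇒  X = (T̂ − (1 − ρ)μ) / ρ
X = (540.79526 − 0.139 × 482.54) / 0.861 = (540.79526 − 67.07306) / 0.861 = 473.72220 / 0.861 = 550.200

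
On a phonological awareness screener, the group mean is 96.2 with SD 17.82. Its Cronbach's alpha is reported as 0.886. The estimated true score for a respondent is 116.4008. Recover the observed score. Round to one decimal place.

T̂ = ρX + (1 − ρ)μ  ⇒  X = (T̂ − (1 − ρ)μ) / ρ
X = (116.4008 − 0.114 × 96.2) / 0.886 = (116.4008 − 10.9668) / 0.886 = 105.4340 / 0.886 = 119.000

119.0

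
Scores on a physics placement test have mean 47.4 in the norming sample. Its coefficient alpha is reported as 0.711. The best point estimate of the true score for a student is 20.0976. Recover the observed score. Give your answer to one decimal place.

T̂ = ρX + (1 − ρ)μ  ⇒  X = (T̂ − (1 − ρ)μ) / ρ
X = (20.0976 − 0.289 × 47.4) / 0.711 = (20.0976 − 13.6986) / 0.711 = 6.3990 / 0.711 = 9.000

9.0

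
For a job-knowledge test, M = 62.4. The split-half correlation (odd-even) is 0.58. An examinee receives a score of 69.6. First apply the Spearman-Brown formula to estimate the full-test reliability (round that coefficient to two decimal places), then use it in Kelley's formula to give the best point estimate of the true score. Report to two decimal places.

67.66

Spearman-Brown: ρ = 2r/(1 + r) = 2(0.58)/(1 + 0.58) = 1.160/1.58 = 0.7342 → 0.73
T̂ = 0.73(69.6) + 0.27(62.4) = 50.808 + 16.848 = 67.656 → 67.66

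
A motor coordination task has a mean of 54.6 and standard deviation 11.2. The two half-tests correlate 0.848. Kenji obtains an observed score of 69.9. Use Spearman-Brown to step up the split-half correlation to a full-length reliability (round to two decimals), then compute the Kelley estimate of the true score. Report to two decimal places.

68.68

Spearman-Brown: ρ = 2r/(1 + r) = 2(0.848)/(1 + 0.848) = 1.6960/1.848 = 0.9177 → 0.92
Weight the observed score by reliability and the mean by (1 − reliability): T̂ = 0.92·69.9 + 0.08·54.6 = 64.308 + 4.368 = 68.676.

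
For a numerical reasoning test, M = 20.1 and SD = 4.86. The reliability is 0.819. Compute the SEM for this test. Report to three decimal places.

SEM = SD · √(1 − ρ) = 4.86 × √0.181 = 4.86 × 0.4254 = 2.0676

2.068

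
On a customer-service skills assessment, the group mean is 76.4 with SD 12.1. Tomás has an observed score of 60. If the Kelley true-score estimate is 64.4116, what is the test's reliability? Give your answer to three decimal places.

0.731

T̂ = ρX + (1 − ρ)μ  ⇒  T̂ − μ = ρ(X − μ)
ρ = (T̂ − μ)/(X − μ) = (64.4116 − 76.4) / (60 − 76.4) = -11.9884 / -16.4 = 0.73100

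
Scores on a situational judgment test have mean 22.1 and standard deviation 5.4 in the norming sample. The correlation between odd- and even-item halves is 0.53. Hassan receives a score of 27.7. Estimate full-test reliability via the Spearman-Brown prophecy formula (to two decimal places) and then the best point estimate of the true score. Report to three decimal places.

Spearman-Brown: ρ = 2r/(1 + r) = 2(0.53)/(1 + 0.53) = 1.060/1.53 = 0.6928 → 0.69
T̂ = 0.69(27.7) + 0.31(22.1) = 19.113 + 6.851 = 25.9640 → 25.964

25.964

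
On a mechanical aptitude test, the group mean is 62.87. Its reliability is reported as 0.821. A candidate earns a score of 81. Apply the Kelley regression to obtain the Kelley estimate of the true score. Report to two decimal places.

T̂ = ρX + (1 − ρ)μ
  = 0.821 × 81 + 0.179 × 62.87
  = 66.501 + 11.25373
  = 77.755
  ≈ 77.75

77.75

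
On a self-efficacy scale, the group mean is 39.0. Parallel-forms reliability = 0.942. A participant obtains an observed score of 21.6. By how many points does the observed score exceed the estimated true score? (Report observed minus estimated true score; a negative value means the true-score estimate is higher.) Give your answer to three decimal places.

-1.009

Regress the observed score toward the mean by the unreliability: T̂ = 0.942·21.6 + 0.058·39.0 = 20.3472 + 2.2620 = 22.60920.
X − T̂ = 21.6 − 22.6092 = -1.0092 → -1.009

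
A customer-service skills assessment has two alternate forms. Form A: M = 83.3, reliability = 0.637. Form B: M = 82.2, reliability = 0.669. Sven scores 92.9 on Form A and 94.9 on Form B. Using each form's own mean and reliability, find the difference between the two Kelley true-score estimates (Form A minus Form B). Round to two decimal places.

T̂_A = 0.637(92.9) + 0.363(83.3) = 89.4152
T̂_B = 0.669(94.9) + 0.331(82.2) = 90.6963
T̂_A − T̂_B = -1.2811

-1.28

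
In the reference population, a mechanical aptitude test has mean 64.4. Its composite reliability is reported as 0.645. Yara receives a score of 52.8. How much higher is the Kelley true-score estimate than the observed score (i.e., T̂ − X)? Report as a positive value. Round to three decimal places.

T̂ = 0.645(52.8) + 0.355(64.4) = 34.0560 + 22.8620 = 56.91800 → 56.9180
T̂ − X = 56.9180 − 52.8 = 4.1180 → 4.118

4.118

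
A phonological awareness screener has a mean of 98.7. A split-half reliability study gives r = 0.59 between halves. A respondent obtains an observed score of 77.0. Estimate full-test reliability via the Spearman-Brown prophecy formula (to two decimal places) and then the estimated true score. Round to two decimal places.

82.64

Spearman-Brown: ρ = 2r/(1 + r) = 2(0.59)/(1 + 0.59) = 1.180/1.59 = 0.7421 → 0.74
T̂ = ρX + (1 − ρ)μ
  = 0.74 × 77.0 + 0.26 × 98.7
  = 56.980 + 25.662
  = 82.642
  ≈ 82.64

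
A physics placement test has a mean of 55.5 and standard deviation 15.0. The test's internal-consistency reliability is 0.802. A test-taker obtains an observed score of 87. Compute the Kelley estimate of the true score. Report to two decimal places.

T̂ = ρX + (1 − ρ)μ
  = 0.802 × 87 + 0.198 × 55.5
  = 69.774 + 10.9890
  = 80.763
  ≈ 80.76

80.76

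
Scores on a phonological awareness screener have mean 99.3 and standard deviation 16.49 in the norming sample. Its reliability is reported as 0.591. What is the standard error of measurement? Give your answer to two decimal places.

10.55

SEM = SD · √(1 − ρ) = 16.49 × √0.409 = 16.49 × 0.6395 = 10.546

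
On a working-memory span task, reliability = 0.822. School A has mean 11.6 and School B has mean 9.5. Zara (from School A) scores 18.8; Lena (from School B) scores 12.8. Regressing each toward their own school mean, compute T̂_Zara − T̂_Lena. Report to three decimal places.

T̂_Zara = 0.822(18.8) + 0.178(11.6) = 17.51840
T̂_Lena = 0.822(12.8) + 0.178(9.5) = 12.21260
Difference = 17.51840 − 12.21260 = 5.30580

5.306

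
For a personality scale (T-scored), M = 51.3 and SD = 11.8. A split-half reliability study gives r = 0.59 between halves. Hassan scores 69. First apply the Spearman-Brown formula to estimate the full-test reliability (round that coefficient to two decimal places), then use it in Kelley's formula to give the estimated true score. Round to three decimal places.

64.398

Spearman-Brown: ρ = 2r/(1 + r) = 2(0.59)/(1 + 0.59) = 1.180/1.59 = 0.7421 → 0.74
Weight the observed score by reliability and the mean by (1 − reliability): T̂ = 0.74·69 + 0.26·51.3 = 51.06 + 13.338 = 64.3980.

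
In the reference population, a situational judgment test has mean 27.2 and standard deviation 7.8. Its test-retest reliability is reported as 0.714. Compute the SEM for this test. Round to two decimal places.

SEM = SD · √(1 − ρ) = 7.8 × √0.286 = 7.8 × 0.5348 = 4.171

4.17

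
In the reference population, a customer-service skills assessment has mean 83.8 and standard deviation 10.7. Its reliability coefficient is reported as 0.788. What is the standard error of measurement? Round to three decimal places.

SEM = SD · √(1 − ρ) = 10.7 × √0.212 = 10.7 × 0.4604 = 4.9266

4.927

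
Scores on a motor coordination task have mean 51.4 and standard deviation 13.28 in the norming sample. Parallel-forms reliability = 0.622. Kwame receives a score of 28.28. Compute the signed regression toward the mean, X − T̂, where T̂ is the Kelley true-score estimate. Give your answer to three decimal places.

-8.739

Regress the observed score toward the mean by the unreliability: T̂ = 0.622·28.28 + 0.378·51.4 = 17.59016 + 19.4292 = 37.01936.
X − T̂ = 28.28 − 37.0194 = -8.7394 → -8.739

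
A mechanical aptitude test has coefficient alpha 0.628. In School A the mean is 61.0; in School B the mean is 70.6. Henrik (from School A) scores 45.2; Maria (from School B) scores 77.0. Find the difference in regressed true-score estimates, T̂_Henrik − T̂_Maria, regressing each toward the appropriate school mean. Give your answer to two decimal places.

-23.54

T̂_Henrik = 0.628(45.2) + 0.372(61.0) = 51.0776
T̂_Maria = 0.628(77.0) + 0.372(70.6) = 74.6192
Difference = 51.0776 − 74.6192 = -23.5416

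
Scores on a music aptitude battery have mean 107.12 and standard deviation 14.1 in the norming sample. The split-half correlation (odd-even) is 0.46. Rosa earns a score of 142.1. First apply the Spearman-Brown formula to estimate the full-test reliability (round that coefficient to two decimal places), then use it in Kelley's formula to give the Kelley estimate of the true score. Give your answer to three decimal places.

129.157

Spearman-Brown: ρ = 2r/(1 + r) = 2(0.46)/(1 + 0.46) = 0.920/1.46 = 0.6301 → 0.63
Weight the observed score by reliability and the mean by (1 − reliability): T̂ = 0.63·142.1 + 0.37·107.12 = 89.523 + 39.6344 = 129.1574.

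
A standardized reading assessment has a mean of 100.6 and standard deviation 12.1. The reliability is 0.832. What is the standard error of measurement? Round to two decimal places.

4.96

SEM = SD · √(1 − ρ) = 12.1 × √0.168 = 12.1 × 0.4099 = 4.960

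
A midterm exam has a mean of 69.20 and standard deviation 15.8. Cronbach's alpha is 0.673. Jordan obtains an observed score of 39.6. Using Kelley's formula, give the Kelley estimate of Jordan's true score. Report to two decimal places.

T̂ = 0.673(39.6) + 0.327(69.20) = 26.6508 + 22.62840 = 49.279 → 49.28

49.28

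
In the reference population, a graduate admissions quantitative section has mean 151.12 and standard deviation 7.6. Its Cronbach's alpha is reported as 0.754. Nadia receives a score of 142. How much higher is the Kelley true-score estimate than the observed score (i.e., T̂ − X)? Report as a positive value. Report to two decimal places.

2.24

T̂ = ρX + (1 − ρ)μ
  = 0.754 × 142 + 0.246 × 151.12
  = 107.068 + 37.17552
  = 144.2435
  ≈ 144.244
T̂ − X = 144.244 − 142 = 2.244 → 2.24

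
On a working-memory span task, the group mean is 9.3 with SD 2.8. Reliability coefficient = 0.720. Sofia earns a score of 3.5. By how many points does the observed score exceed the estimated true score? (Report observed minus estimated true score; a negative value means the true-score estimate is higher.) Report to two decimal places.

T̂ = ρX + (1 − ρ)μ
  = 0.720 × 3.5 + 0.280 × 9.3
  = 2.5200 + 2.6040
  = 5.1240
  ≈ 5.124
X − T̂ = 3.5 − 5.124 = -1.624 → -1.62

-1.62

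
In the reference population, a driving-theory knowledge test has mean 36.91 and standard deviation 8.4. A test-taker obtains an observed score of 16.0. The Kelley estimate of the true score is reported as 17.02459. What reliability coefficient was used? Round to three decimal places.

0.951

T̂ = ρX + (1 − ρ)μ  ⇒  T̂ − μ = ρ(X − μ)
ρ = (T̂ − μ)/(X − μ) = (17.02459 − 36.91) / (16.0 − 36.91) = -19.88541 / -20.91 = 0.95100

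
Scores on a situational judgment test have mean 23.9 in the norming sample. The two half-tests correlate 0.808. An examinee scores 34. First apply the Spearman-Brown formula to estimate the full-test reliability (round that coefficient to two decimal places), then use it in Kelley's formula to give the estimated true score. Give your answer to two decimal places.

Spearman-Brown: ρ = 2r/(1 + r) = 2(0.808)/(1 + 0.808) = 1.6160/1.808 = 0.8938 → 0.89
Regress the observed score toward the mean by the unreliability: T̂ = 0.89·34 + 0.11·23.9 = 30.26 + 2.629 = 32.889.

32.89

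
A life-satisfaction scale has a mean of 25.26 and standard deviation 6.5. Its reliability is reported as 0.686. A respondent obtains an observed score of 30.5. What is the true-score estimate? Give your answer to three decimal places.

28.855

T̂ = 0.686(30.5) + 0.314(25.26) = 20.9230 + 7.93164 = 28.8546 → 28.855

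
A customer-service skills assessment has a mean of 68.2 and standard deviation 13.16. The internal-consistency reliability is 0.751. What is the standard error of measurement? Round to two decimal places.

6.57

SEM = SD · √(1 − ρ) = 13.16 × √0.249 = 13.16 × 0.4990 = 6.567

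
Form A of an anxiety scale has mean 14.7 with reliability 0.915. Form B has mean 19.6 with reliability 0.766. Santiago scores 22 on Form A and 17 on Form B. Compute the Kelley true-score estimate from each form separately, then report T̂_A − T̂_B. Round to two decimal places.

T̂_A = 0.915(22) + 0.085(14.7) = 21.3795
T̂_B = 0.766(17) + 0.234(19.6) = 17.6084
T̂_A − T̂_B = 3.7711

3.77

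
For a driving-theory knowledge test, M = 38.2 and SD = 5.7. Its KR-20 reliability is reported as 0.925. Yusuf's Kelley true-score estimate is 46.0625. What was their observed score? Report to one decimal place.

46.7

T̂ = ρX + (1 − ρ)μ  ⇒  X = (T̂ − (1 − ρ)μ) / ρ
X = (46.0625 − 0.075 × 38.2) / 0.925 = (46.0625 − 2.8650) / 0.925 = 43.1975 / 0.925 = 46.700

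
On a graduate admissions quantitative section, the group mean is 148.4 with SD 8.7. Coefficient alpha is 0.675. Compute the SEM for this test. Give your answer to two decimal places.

4.96

SEM = SD · √(1 − ρ) = 8.7 × √0.325 = 8.7 × 0.5701 = 4.960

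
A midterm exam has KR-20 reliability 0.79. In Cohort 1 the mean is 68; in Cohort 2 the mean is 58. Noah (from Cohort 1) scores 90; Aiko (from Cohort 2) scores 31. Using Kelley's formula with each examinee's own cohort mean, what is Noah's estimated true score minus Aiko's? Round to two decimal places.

T̂_Noah = 0.79(90) + 0.21(68) = 85.3800
T̂_Aiko = 0.79(31) + 0.21(58) = 36.6700
Difference = 85.3800 − 36.6700 = 48.7100

48.71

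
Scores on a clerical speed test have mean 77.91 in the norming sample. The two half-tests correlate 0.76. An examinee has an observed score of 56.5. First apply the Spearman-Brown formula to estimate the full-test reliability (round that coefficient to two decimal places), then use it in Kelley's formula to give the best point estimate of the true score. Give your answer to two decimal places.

Spearman-Brown: ρ = 2r/(1 + r) = 2(0.76)/(1 + 0.76) = 1.520/1.76 = 0.8636 → 0.86
T̂ = ρX + (1 − ρ)μ
  = 0.86 × 56.5 + 0.14 × 77.91
  = 48.590 + 10.9074
  = 59.497
  ≈ 59.50

59.50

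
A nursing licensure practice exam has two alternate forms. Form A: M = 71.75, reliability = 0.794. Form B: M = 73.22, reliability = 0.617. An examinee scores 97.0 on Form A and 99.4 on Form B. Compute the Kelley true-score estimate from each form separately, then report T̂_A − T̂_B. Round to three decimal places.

T̂_A = 0.794(97.0) + 0.206(71.75) = 91.79850
T̂_B = 0.617(99.4) + 0.383(73.22) = 89.37306
T̂_A − T̂_B = 2.42544

2.425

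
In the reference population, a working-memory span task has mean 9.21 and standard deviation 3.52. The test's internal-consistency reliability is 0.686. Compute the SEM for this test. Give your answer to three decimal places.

1.972

SEM = SD · √(1 − ρ) = 3.52 × √0.314 = 3.52 × 0.5604 = 1.9725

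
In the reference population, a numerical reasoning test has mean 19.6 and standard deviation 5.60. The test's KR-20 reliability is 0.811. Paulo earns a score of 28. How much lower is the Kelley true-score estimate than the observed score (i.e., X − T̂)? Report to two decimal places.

1.59

T̂ = 0.811(28) + 0.189(19.6) = 22.708 + 3.7044 = 26.4124 → 26.412
X − T̂ = 28 − 26.412 = 1.588 → 1.59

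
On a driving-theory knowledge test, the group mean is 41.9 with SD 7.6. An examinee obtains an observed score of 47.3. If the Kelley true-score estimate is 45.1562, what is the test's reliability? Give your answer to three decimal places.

0.603

T̂ = ρX + (1 − ρ)μ  ⇒  T̂ − μ = ρ(X − μ)
ρ = (T̂ − μ)/(X − μ) = (45.1562 − 41.9) / (47.3 − 41.9) = 3.2562 / 5.4 = 0.60300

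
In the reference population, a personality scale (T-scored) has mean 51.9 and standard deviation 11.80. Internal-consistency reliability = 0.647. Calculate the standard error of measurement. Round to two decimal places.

7.01

SEM = SD · √(1 − ρ) = 11.80 × √0.353 = 11.80 × 0.5941 = 7.011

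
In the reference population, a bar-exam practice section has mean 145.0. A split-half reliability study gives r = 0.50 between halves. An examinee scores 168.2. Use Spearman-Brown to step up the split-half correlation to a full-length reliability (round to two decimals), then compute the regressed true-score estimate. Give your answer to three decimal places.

160.544

Spearman-Brown: ρ = 2r/(1 + r) = 2(0.50)/(1 + 0.50) = 1.000/1.50 = 0.6667 → 0.67
Kelley's formula gives T̂ = 0.67·168.2 + 0.33·145.0 = 112.694 + 47.850 = 160.5440.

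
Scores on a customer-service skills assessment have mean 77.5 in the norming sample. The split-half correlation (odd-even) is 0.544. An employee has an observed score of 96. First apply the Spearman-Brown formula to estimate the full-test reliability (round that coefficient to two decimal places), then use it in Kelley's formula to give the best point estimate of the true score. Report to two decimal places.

Spearman-Brown: ρ = 2r/(1 + r) = 2(0.544)/(1 + 0.544) = 1.0880/1.544 = 0.7047 → 0.70
T̂ = ρX + (1 − ρ)μ
  = 0.70 × 96 + 0.30 × 77.5
  = 67.20 + 23.250
  = 90.450
  ≈ 90.45

90.45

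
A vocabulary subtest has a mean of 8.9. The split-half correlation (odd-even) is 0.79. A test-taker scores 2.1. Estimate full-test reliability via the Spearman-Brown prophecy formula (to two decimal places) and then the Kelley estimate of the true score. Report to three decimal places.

Spearman-Brown: ρ = 2r/(1 + r) = 2(0.79)/(1 + 0.79) = 1.580/1.79 = 0.8827 → 0.88
T̂ = ρX + (1 − ρ)μ
  = 0.88 × 2.1 + 0.12 × 8.9
  = 1.848 + 1.068
  = 2.9160
  ≈ 2.916

2.916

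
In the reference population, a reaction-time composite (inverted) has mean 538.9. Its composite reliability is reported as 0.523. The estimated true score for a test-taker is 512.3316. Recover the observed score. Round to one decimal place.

T̂ = ρX + (1 − ρ)μ  ⇒  X = (T̂ − (1 − ρ)μ) / ρ
X = (512.3316 − 0.477 × 538.9) / 0.523 = (512.3316 − 257.0553) / 0.523 = 255.2763 / 0.523 = 488.100

488.1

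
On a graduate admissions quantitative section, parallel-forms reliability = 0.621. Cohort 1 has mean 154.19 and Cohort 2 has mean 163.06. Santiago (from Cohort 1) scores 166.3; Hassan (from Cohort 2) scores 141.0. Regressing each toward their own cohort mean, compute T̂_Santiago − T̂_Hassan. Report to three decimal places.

T̂_Santiago = 0.621(166.3) + 0.379(154.19) = 161.71031
T̂_Hassan = 0.621(141.0) + 0.379(163.06) = 149.36074
Difference = 161.71031 − 149.36074 = 12.34957

12.350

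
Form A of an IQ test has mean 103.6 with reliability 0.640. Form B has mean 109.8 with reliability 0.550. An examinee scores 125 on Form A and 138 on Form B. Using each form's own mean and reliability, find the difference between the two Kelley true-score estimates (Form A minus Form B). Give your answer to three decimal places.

-8.014

T̂_A = 0.640(125) + 0.360(103.6) = 117.29600
T̂_B = 0.550(138) + 0.450(109.8) = 125.31000
T̂_A − T̂_B = -8.01400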